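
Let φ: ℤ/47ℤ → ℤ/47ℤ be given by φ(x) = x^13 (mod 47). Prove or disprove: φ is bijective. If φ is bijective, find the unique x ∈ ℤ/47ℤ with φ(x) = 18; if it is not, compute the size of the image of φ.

Since 47 is prime, the nonzero elements of ℤ/47ℤ form a cyclic group of order 46.
As gcd(13, 46) = 1, raising to the 13th power is a bijection on this group: if a^13 ≡ b^13 then (ab^{−1})^13 = 1, and the only element of order dividing gcd(13, 46) = 1 is 1, so a = b.
With φ(0) = 0 this makes φ injective on all of ℤ/47ℤ, hence bijective (finite equal-size domain and codomain). In particular φ is bijective.
Since φ is bijective, we find the preimage of 18. The inverse of x ↦ x^13 on (ℤ/47ℤ)^× is x ↦ x^39, because 13·39 = 507 = 11·46 + 1 ≡ 1 (mod 46) and x^{46} = 1 for x ≠ 0 (Fermat). So φ⁻¹(18) = 18^39 mod 47.
Repeated squaring mod 47: 18^1 ≡ 18, 18^2 ≡ 18² = 324 ≡ 42, 18^4 ≡ 42² = 1764 ≡ 25, 18^8 ≡ 25² = 625 ≡ 14, 18^16 ≡ 14² = 196 ≡ 8, 18^32 ≡ 8² = 64 ≡ 17. Since 39 = 32 + 4 + 2 + 1, 18^39 ≡ 17·25·42·18: 17·25 = 425 ≡ 2, then 2·42 = 84 ≡ 37, then 37·18 = 666 ≡ 8. So 18^39 ≡ 8 (mod 47).
Hence φ⁻¹(18) = 8.

8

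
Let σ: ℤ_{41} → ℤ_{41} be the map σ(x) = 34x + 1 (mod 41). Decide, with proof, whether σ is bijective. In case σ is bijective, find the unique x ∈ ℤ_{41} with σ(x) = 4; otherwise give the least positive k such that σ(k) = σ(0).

Suppose σ(x_1) = σ(x_2) in ℤ_{41}. Then 34x_1 + 1 ≡ 34x_2 + 1 (mod 41), hence 34(x_1 − x_2) ≡ 0 (mod 41).
Since gcd(34, 41) = 1, 34 is invertible modulo 41, hence x_1 − x_2 ≡ 0 (mod 41), i.e. x_1 = x_2.
We now compute 34⁻¹ mod 41 explicitly. Euclid's algorithm: 41 = 1·34 + 7, 34 = 4·7 + 6, 7 = 1·6 + 1; back-substituting gives 1 = 35·34 − 29·41, so 34⁻¹ ≡ 35 (mod 41).
Then y ↦ 35(y − 1) is a two-sided inverse to σ, so every y ∈ ℤ_{41} has a preimage.
Thus σ is bijective.
Since σ is bijective, we find σ⁻¹(4): we need 34x ≡ 4 − 1 ≡ 3 (mod 41). Using 34⁻¹ = 35: x ≡ 35·3 = 105 = 2·41 + 23, so x = 23.
Check: σ(23) = 34·23 + 1 = 783 = 19·41 + 4 ≡ 4 (mod 41).

23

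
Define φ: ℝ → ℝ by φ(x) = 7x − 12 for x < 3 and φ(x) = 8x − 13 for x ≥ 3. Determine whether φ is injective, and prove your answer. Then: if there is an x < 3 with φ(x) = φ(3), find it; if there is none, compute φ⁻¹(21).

Both pieces are strictly increasing (slopes 7 and 8), so each is injective on its own interval.
The left piece maps (−∞, 3) onto (−∞, 9); the right piece maps [3, ∞) onto [11, ∞).
These images are disjoint, so no value is attained by both pieces. Hence φ is injective.
Because the two images are disjoint, no x < 3 has φ(x) = φ(3), so we compute φ⁻¹(21): 21 lies in [11, ∞), so solve 8x − 13 = 21: x = (21 + 13)/8 = 17/4.

17/4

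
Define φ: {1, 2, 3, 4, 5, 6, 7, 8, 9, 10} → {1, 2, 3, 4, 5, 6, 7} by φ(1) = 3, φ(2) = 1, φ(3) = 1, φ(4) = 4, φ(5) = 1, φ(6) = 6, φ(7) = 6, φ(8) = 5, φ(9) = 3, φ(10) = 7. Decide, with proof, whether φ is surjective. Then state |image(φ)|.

6

No element maps to 2, so φ is not surjective.
The image of φ is {1, 3, 4, 5, 6, 7}, which has 6 elements.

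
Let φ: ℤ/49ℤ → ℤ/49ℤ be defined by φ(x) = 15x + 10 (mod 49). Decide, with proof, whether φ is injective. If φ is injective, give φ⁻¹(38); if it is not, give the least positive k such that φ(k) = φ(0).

Recall that φ is injective when φ(s) = φ(t) forces s = t.
Suppose φ(s) = φ(t) in ℤ/49ℤ. Then 15s + 10 ≡ 15t + 10 (mod 49), hence 15(s − t) ≡ 0 (mod 49).
Since gcd(15, 49) = 1, 15 is invertible modulo 49, so s − t ≡ 0 (mod 49), i.e. s = t.
Hence φ is injective.
We now compute 15⁻¹ mod 49 explicitly. Euclid's algorithm: 49 = 3·15 + 4, 15 = 3·4 + 3, 4 = 1·3 + 1; back-substituting gives 1 = 36·15 − 11·49, so 15⁻¹ ≡ 36 (mod 49).
Since φ is injective, we find φ⁻¹(38): we need 15x ≡ 38 − 10 ≡ 28 (mod 49). Using 15⁻¹ = 36: x ≡ 36·28 = 1008 = 20·49 + 28, so x = 28.
Check: φ(28) = 15·28 + 10 = 430 = 8·49 + 38 ≡ 38 (mod 49).

28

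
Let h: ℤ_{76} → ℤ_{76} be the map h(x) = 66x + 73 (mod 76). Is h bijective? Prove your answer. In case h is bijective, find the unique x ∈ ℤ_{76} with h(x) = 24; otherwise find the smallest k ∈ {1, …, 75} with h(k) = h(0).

38

We have gcd(66, 76) = 2 > 1. Taking x_1 = 0 and x_2 = 38: h(0) = 73 and h(38) = 66·38 + 73 = 2581 ≡ 73 (mod 76).
So h(0) = h(38) while 0 ≠ 38, thus h is not injective, hence not bijective.
Since h is not bijective, we find the least positive k with h(k) = h(0): this means 66k ≡ 0 (mod 76), i.e. 76 ∣ 66k. Since gcd(66, 76) = 2, dividing through by 2 this holds exactly when 38 ∣ 33k, and as gcd(33, 38) = 1, exactly when 38 ∣ k.
The smallest positive such k is 38.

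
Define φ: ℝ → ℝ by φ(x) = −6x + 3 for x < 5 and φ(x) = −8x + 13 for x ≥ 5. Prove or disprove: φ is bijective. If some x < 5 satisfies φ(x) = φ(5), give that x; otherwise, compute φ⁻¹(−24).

9/2

Both pieces are strictly decreasing (slopes −6 and −8), so each is injective on its own interval.
The left piece maps (−∞, 5) onto (−27, ∞); the right piece maps [5, ∞) onto (−∞, −27].
Since −27 = −27, the images partition ℝ: φ is injective and surjective, hence bijective.
Because the two images are disjoint, no x < 5 has φ(x) = φ(5), so we compute φ⁻¹(−24): −24 lies in (−27, ∞), so solve −6x + 3 = −24: x = (−24 − 3)/(−6) = 9/2.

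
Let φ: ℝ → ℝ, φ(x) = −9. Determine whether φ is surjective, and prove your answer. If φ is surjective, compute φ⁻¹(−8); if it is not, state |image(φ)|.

φ(x) = −9 for all x, so −8 has no preimage and φ is not surjective.
Since φ is not surjective, we state |image(φ)|: the image of φ is {−9}, which has 1 element.

1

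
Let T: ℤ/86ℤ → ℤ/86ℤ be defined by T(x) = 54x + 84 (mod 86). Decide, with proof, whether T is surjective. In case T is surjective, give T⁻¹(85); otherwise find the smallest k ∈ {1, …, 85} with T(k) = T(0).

43

Since gcd(54, 86) = 2, we have 54x ≡ 0 (mod 2) for all x, so T(x) ≡ 0 (mod 2).
But 1 ≢ 0 (mod 2), so 1 ∈ ℤ/86ℤ has no preimage. Therefore T is not surjective.
Since T is not surjective, we find the least positive k with T(k) = T(0): this means 54k ≡ 0 (mod 86), i.e. 86 ∣ 54k. Since gcd(54, 86) = 2, dividing through by 2 this holds exactly when 43 ∣ 27k, and as gcd(27, 43) = 1, exactly when 43 ∣ k.
The smallest positive such k is 43.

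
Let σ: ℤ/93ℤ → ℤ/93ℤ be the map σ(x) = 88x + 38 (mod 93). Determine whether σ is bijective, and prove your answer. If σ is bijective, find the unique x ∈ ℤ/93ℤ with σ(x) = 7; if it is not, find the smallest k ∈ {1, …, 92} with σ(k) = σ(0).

62

Suppose σ(a) = σ(b) in ℤ/93ℤ. Then 88a + 38 ≡ 88b + 38 (mod 93), so 88(a − b) ≡ 0 (mod 93).
Since gcd(88, 93) = 1, 88 is invertible modulo 93, therefore a − b ≡ 0 (mod 93), i.e. a = b.
We now compute 88⁻¹ mod 93 explicitly. Euclid's algorithm: 93 = 1·88 + 5, 88 = 17·5 + 3, 5 = 1·3 + 2, 3 = 1·2 + 1; back-substituting gives 1 = 37·88 − 35·93, so 88⁻¹ ≡ 37 (mod 93).
Then y ↦ 37(y − 38) is a two-sided inverse to σ, so every y ∈ ℤ/93ℤ has a preimage.
So σ is bijective.
Since σ is bijective, we find σ⁻¹(7): we need 88x ≡ 7 − 38 ≡ 62 (mod 93). Using 88⁻¹ = 37: x ≡ 37·62 = 2294 = 24·93 + 62, so x = 62.
Check: σ(62) = 88·62 + 38 = 5494 = 59·93 + 7 ≡ 7 (mod 93).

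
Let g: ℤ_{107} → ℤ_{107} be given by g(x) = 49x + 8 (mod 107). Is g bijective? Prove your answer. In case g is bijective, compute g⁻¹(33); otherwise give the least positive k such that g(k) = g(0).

By definition, g is injective when g(x_1) = g(x_2) forces x_1 = x_2.
Suppose g(x_1) = g(x_2) in ℤ_{107}. Then 49x_1 + 8 ≡ 49x_2 + 8 (mod 107), hence 49(x_1 − x_2) ≡ 0 (mod 107).
Since gcd(49, 107) = 1, 49 is invertible modulo 107, therefore x_1 − x_2 ≡ 0 (mod 107), i.e. x_1 = x_2.
We now compute 49⁻¹ mod 107 explicitly. Euclid's algorithm: 107 = 2·49 + 9, 49 = 5·9 + 4, 9 = 2·4 + 1; back-substituting gives 1 = 83·49 − 38·107, so 49⁻¹ ≡ 83 (mod 107).
Then y ↦ 83(y − 8) is a two-sided inverse to g, so every y ∈ ℤ_{107} has a preimage.
Hence g is bijective.
Since g is bijective, we find g⁻¹(33): we need 49x ≡ 33 − 8 ≡ 25 (mod 107). Using 49⁻¹ = 83: x ≡ 83·25 = 2075 = 19·107 + 42, so x = 42.
Check: g(42) = 49·42 + 8 = 2066 = 19·107 + 33 ≡ 33 (mod 107).

42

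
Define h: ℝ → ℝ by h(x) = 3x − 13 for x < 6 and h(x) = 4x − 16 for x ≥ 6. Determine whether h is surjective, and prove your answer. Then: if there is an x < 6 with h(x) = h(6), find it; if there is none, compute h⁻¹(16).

8

Both pieces are strictly increasing (slopes 3 and 4), so each is injective on its own interval.
The left piece maps (−∞, 6) onto (−∞, 5); the right piece maps [6, ∞) onto [8, ∞).
The union (−∞, 5) ∪ [8, ∞) omits the interval between 5 and 8; in particular 5 has no preimage. So h is not surjective.
Because the two images are disjoint, no x < 6 has h(x) = h(6), so we compute h⁻¹(16): 16 lies in [8, ∞), so solve 4x − 16 = 16: x = (16 + 16)/4 = 8.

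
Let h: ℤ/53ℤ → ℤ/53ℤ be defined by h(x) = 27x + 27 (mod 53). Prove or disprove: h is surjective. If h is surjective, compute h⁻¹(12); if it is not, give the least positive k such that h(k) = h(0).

23

Recall: surjectivity means every element of the codomain has a preimage under h.
Since gcd(27, 53) = 1, 27 is invertible modulo 53. Euclid's algorithm: 53 = 1·27 + 26, 27 = 1·26 + 1; back-substituting gives 1 = 2·27 − 1·53, so 27⁻¹ ≡ 2 (mod 53).
Then y ↦ 2(y − 27) is a two-sided inverse to h, so every y ∈ ℤ/53ℤ has a preimage.
So h is surjective.
Since h is surjective, we compute h⁻¹(12): solve 27x + 27 ≡ 12 (mod 53), i.e. 27x ≡ 38 (mod 53).
Multiplying by 27⁻¹ = 2 gives x ≡ 2·38 = 76 = 1·53 + 23 ≡ 23 (mod 53).
Check: h(23) = 27·23 + 27 = 648 = 12·53 + 12 ≡ 12 (mod 53).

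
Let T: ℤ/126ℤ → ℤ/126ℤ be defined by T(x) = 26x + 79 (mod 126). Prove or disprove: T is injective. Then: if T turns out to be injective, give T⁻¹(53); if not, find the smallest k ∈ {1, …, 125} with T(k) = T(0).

63

By definition, injectivity means: for all x_1, x_2 in the domain, T(x_1) = T(x_2) implies x_1 = x_2.
We have gcd(26, 126) = 2 > 1. Taking x_1 = 0 and x_2 = 63: T(0) = 79 and T(63) = 26·63 + 79 = 1717 ≡ 79 (mod 126).
So T(0) = T(63) while 0 ≠ 63, therefore T is not injective.
Since T is not injective, we find the least positive k with T(k) = T(0): this means 26k ≡ 0 (mod 126), i.e. 126 ∣ 26k. Since gcd(26, 126) = 2, dividing through by 2 this holds exactly when 63 ∣ 13k, and as gcd(13, 63) = 1, exactly when 63 ∣ k.
The smallest positive such k is 63.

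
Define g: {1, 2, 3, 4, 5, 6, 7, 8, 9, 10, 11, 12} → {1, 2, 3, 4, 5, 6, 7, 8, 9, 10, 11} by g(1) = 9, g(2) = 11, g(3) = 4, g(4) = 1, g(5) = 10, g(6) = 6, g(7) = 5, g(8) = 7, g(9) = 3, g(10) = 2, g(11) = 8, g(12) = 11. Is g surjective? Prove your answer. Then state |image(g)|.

11

Every element of the codomain has a preimage: 1 = g(4), 2 = g(10), 3 = g(9), 4 = g(3), 5 = g(7), 6 = g(6), 7 = g(8), 8 = g(11), 9 = g(1), 10 = g(5), 11 = g(2).
Therefore g is surjective.
The image of g is {1, 2, 3, 4, 5, 6, 7, 8, 9, 10, 11}, which has 11 elements.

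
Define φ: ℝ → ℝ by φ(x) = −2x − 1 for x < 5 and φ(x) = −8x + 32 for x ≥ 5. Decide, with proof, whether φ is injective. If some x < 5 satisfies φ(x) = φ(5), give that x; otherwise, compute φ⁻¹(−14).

Both pieces are strictly decreasing (slopes −2 and −8), so each is injective on its own interval.
The left piece maps (−∞, 5) onto (−11, ∞); the right piece maps [5, ∞) onto (−∞, −8].
These images overlap. In particular φ(5) = −8 (right piece), and solving −2x − 1 = −8 on the left piece gives x = 7/2 < 5.
So φ(7/2) = φ(5) with 7/2 ≠ 5, and φ is not injective. This x = 7/2 is the requested value below 5.

7/2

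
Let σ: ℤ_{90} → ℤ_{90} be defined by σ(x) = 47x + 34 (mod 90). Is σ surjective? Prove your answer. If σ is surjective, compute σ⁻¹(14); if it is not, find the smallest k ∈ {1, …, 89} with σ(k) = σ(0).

Since gcd(47, 90) = 1, 47 is invertible modulo 90. Euclid's algorithm: 90 = 1·47 + 43, 47 = 1·43 + 4, 43 = 10·4 + 3, 4 = 1·3 + 1; back-substituting gives 1 = 23·47 − 12·90, so 47⁻¹ ≡ 23 (mod 90).
For any y ∈ ℤ_{90}, x = 23(y − 34) mod 90 satisfies σ(x) = 47·23(y − 34) + 34 ≡ y (since 47·23 ≡ 1 mod 90). So every y has a preimage.
Hence σ is surjective.
Since σ is surjective, we find σ⁻¹(14): we need 47x ≡ 14 − 34 ≡ 70 (mod 90). Using 47⁻¹ = 23: x ≡ 23·70 = 1610 = 17·90 + 80, so x = 80.
Check: σ(80) = 47·80 + 34 = 3794 = 42·90 + 14 ≡ 14 (mod 90).

80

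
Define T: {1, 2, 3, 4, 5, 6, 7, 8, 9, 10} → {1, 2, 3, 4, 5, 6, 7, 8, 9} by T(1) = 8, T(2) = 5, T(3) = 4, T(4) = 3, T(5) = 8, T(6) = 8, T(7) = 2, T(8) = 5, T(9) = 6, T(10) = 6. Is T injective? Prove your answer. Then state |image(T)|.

T(1) = 8 = T(5) with 1 ≠ 5, so T is not injective.
The image of T is {2, 3, 4, 5, 6, 8}, which has 6 elements.

6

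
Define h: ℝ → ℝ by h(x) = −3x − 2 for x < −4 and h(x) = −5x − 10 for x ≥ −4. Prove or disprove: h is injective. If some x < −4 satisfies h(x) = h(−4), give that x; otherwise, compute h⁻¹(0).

-2

Both pieces are strictly decreasing (slopes −3 and −5), so each is injective on its own interval.
The left piece maps (−∞, −4) onto (10, ∞); the right piece maps [−4, ∞) onto (−∞, 10].
These images are disjoint, so no value is attained by both pieces. Hence h is injective.
Because the two images are disjoint, no x < −4 has h(x) = h(−4), so we compute h⁻¹(0): 0 lies in (−∞, 10], so solve −5x − 10 = 0: x = (0 + 10)/(−5) = −2.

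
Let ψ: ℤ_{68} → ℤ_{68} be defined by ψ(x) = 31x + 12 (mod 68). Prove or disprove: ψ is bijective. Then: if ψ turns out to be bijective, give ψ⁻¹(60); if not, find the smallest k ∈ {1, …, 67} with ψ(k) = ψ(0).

52

By definition, injectivity means: for all a, b in the domain, ψ(a) = ψ(b) implies a = b.
If ψ(a) = ψ(b), then 31a ≡ 31b (mod 68). Because gcd(31, 68) = 1, we may cancel 31 to get a ≡ b (mod 68).
We now compute 31⁻¹ mod 68 explicitly. Euclid's algorithm: 68 = 2·31 + 6, 31 = 5·6 + 1; back-substituting gives 1 = 11·31 − 5·68, so 31⁻¹ ≡ 11 (mod 68).
Then y ↦ 11(y − 12) is a two-sided inverse to ψ, so every y ∈ ℤ_{68} has a preimage.
So ψ is bijective.
Since ψ is bijective, we compute ψ⁻¹(60): solve 31x + 12 ≡ 60 (mod 68), i.e. 31x ≡ 48 (mod 68).
Multiplying by 31⁻¹ = 11 gives x ≡ 11·48 = 528 = 7·68 + 52 ≡ 52 (mod 68).
Check: ψ(52) = 31·52 + 12 = 1624 = 23·68 + 60 ≡ 60 (mod 68).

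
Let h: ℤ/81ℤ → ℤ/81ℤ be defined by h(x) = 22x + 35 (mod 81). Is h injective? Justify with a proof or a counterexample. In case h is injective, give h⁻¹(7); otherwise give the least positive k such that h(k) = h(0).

Recall: injectivity means: for all a, b in the domain, h(a) = h(b) implies a = b.
If h(a) = h(b), then 22a ≡ 22b (mod 81). Because gcd(22, 81) = 1, we may cancel 22 to get a ≡ b (mod 81).
So h is injective.
We now compute 22⁻¹ mod 81 explicitly. Euclid's algorithm: 81 = 3·22 + 15, 22 = 1·15 + 7, 15 = 2·7 + 1; back-substituting gives 1 = 70·22 − 19·81, so 22⁻¹ ≡ 70 (mod 81).
Since h is injective, we find h⁻¹(7): we need 22x ≡ 7 − 35 ≡ 53 (mod 81). Using 22⁻¹ = 70: x ≡ 70·53 = 3710 = 45·81 + 65, so x = 65.
Check: h(65) = 22·65 + 35 = 1465 = 18·81 + 7 ≡ 7 (mod 81).

65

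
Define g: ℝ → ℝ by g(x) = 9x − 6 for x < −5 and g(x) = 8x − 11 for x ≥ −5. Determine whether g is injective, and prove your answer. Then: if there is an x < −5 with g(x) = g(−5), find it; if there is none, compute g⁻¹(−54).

-16/3

Both pieces are strictly increasing (slopes 9 and 8), so each is injective on its own interval.
The left piece maps (−∞, −5) onto (−∞, −51); the right piece maps [−5, ∞) onto [−51, ∞).
These images are disjoint, so no value is attained by both pieces. Therefore g is injective.
Because the two images are disjoint, no x < −5 has g(x) = g(−5), so we compute g⁻¹(−54): −54 lies in (−∞, −51), so solve 9x − 6 = −54: x = (−54 + 6)/9 = −16/3.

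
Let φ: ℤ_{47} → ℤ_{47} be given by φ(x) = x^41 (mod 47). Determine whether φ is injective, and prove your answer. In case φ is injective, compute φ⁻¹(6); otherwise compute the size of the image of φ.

Since 47 is prime, the nonzero elements of ℤ_{47} form a cyclic group of order 46.
As gcd(41, 46) = 1, raising to the 41st power is a bijection on this group: if a^41 ≡ b^41 then (ab^{−1})^41 = 1, and the only element of order dividing gcd(41, 46) = 1 is 1, so a = b.
With φ(0) = 0 this makes φ injective on all of ℤ_{47}, hence bijective (finite equal-size domain and codomain). In particular φ is injective.
Since φ is injective, we find the preimage of 6. The inverse of x ↦ x^41 on (ℤ_{47})^× is x ↦ x^9, because 41·9 = 369 = 8·46 + 1 ≡ 1 (mod 46) and x^{46} = 1 for x ≠ 0 (Fermat). So φ⁻¹(6) = 6^9 mod 47.
Repeated squaring mod 47: 6^1 ≡ 6, 6^2 ≡ 6² = 36, 6^4 ≡ 36² = 1296 ≡ 27, 6^8 ≡ 27² = 729 ≡ 24. Since 9 = 8 + 1, 6^9 ≡ 24·6: 24·6 = 144 ≡ 3. So 6^9 ≡ 3 (mod 47).
Hence φ⁻¹(6) = 3.

3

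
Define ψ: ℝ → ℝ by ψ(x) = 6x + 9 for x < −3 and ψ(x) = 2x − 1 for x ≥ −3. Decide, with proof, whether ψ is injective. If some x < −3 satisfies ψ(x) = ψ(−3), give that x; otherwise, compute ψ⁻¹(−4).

Both pieces are strictly increasing (slopes 6 and 2), so each is injective on its own interval.
The left piece maps (−∞, −3) onto (−∞, −9); the right piece maps [−3, ∞) onto [−7, ∞).
These images are disjoint, so no value is attained by both pieces. Thus ψ is injective.
Because the two images are disjoint, no x < −3 has ψ(x) = ψ(−3), so we compute ψ⁻¹(−4): −4 lies in [−7, ∞), so solve 2x − 1 = −4: x = (−4 + 1)/2 = −3/2.

-3/2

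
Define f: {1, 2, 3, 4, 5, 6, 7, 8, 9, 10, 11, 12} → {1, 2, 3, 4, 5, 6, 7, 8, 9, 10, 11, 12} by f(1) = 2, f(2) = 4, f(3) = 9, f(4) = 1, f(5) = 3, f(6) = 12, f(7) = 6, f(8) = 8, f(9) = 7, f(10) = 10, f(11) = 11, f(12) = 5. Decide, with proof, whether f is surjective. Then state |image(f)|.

Every element of the codomain has a preimage: 1 = f(4), 2 = f(1), 3 = f(5), 4 = f(2), 5 = f(12), 6 = f(7), 7 = f(9), 8 = f(8), 9 = f(3), 10 = f(10), 11 = f(11), 12 = f(6).
So f is surjective.
The image of f is {1, 2, 3, 4, 5, 6, 7, 8, 9, 10, 11, 12}, which has 12 elements.

12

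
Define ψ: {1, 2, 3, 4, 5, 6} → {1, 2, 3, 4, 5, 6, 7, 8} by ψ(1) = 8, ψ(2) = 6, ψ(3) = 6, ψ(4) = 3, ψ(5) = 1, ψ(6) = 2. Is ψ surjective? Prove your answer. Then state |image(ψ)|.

5

No element maps to 4, so ψ is not surjective.
The image of ψ is {1, 2, 3, 6, 8}, which has 5 elements.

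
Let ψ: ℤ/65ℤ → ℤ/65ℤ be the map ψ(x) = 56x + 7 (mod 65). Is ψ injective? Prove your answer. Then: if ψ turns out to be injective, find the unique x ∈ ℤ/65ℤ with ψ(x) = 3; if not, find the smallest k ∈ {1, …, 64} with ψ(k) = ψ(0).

Recall: ψ is injective if ψ(s) = ψ(t) implies s = t.
If ψ(s) = ψ(t), then 56s ≡ 56t (mod 65). Because gcd(56, 65) = 1, we may cancel 56 to get s ≡ t (mod 65).
Therefore ψ is injective.
We now compute 56⁻¹ mod 65 explicitly. Euclid's algorithm: 65 = 1·56 + 9, 56 = 6·9 + 2, 9 = 4·2 + 1; back-substituting gives 1 = 36·56 − 31·65, so 56⁻¹ ≡ 36 (mod 65).
Since ψ is injective, we find ψ⁻¹(3): we need 56x ≡ 3 − 7 ≡ 61 (mod 65). Using 56⁻¹ = 36: x ≡ 36·61 = 2196 = 33·65 + 51, so x = 51.
Check: ψ(51) = 56·51 + 7 = 2863 = 44·65 + 3 ≡ 3 (mod 65).

51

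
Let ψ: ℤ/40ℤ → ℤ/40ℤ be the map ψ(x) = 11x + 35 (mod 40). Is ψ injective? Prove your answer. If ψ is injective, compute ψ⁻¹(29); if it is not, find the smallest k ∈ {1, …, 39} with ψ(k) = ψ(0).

14

Suppose ψ(a) = ψ(b) in ℤ/40ℤ. Then 11a + 35 ≡ 11b + 35 (mod 40), therefore 11(a − b) ≡ 0 (mod 40).
Since gcd(11, 40) = 1, 11 is invertible modulo 40, thus a − b ≡ 0 (mod 40), i.e. a = b.
Therefore ψ is injective.
We now compute 11⁻¹ mod 40 explicitly. Euclid's algorithm: 40 = 3·11 + 7, 11 = 1·7 + 4, 7 = 1·4 + 3, 4 = 1·3 + 1; back-substituting gives 1 = 11·11 − 3·40, so 11⁻¹ ≡ 11 (mod 40).
Since ψ is injective, we find ψ⁻¹(29): we need 11x ≡ 29 − 35 ≡ 34 (mod 40). Using 11⁻¹ = 11: x ≡ 11·34 = 374 = 9·40 + 14, so x = 14.
Check: ψ(14) = 11·14 + 35 = 189 = 4·40 + 29 ≡ 29 (mod 40).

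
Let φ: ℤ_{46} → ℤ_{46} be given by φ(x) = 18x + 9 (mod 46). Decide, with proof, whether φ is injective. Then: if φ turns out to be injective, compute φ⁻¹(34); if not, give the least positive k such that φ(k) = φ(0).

23

We have gcd(18, 46) = 2 > 1. Taking a = 0 and b = 23: φ(0) = 9 and φ(23) = 18·23 + 9 = 423 ≡ 9 (mod 46).
So φ(0) = φ(23) while 0 ≠ 23, hence φ is not injective.
Since φ is not injective, we find the least positive k with φ(k) = φ(0): this means 18k ≡ 0 (mod 46), i.e. 46 ∣ 18k. Since gcd(18, 46) = 2, dividing through by 2 this holds exactly when 23 ∣ 9k, and as gcd(9, 23) = 1, exactly when 23 ∣ k.
The smallest positive such k is 23.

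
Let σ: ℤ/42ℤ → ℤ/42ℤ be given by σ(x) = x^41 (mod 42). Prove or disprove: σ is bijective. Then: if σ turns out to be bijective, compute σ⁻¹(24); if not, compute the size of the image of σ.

12

Computing x^41 mod 42 for each x (by repeated squaring, reducing mod 42 at every step), the values σ(0), σ(1), …, σ(41) are: 0, 1, 32, 33, 16, 17, 6, 7, 8, 39, 40, 23, 24, 13, 14, 15, 4, 5, 30, 31, 20, 21, 22, 11, 12, 37, 38, 27, 28, 29, 18, 19, 2, 3, 34, 35, 36, 25, 26, 9, 10, 41.
Every element of ℤ/42ℤ appears exactly once in this list, so σ is a bijection, and in particular bijective.
Since σ is bijective, we read off the preimage of 24 from the same table: σ(12) = 24, so σ⁻¹(24) = 12.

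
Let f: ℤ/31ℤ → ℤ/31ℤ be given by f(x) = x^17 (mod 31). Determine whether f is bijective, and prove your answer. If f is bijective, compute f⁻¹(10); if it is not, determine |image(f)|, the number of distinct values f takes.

14

Since 31 is prime, the nonzero elements of ℤ/31ℤ form a cyclic group of order 30.
As gcd(17, 30) = 1, raising to the 17th power is a bijection on this group: if s^17 ≡ t^17 then (st^{−1})^17 = 1, and the only element of order dividing gcd(17, 30) = 1 is 1, so s = t.
With f(0) = 0 this makes f injective on all of ℤ/31ℤ, hence bijective (finite equal-size domain and codomain). In particular f is bijective.
Since f is bijective, we find the preimage of 10. The inverse of x ↦ x^17 on (ℤ/31ℤ)^× is x ↦ x^23, because 17·23 = 391 = 13·30 + 1 ≡ 1 (mod 30) and x^{30} = 1 for x ≠ 0 (Fermat). So f⁻¹(10) = 10^23 mod 31.
Repeated squaring mod 31: 10^1 ≡ 10, 10^2 ≡ 10² = 100 ≡ 7, 10^4 ≡ 7² = 49 ≡ 18, 10^8 ≡ 18² = 324 ≡ 14, 10^16 ≡ 14² = 196 ≡ 10. Since 23 = 16 + 4 + 2 + 1, 10^23 ≡ 10·18·7·10: 10·18 = 180 ≡ 25, then 25·7 = 175 ≡ 20, then 20·10 = 200 ≡ 14. So 10^23 ≡ 14 (mod 31).
Hence f⁻¹(10) = 14.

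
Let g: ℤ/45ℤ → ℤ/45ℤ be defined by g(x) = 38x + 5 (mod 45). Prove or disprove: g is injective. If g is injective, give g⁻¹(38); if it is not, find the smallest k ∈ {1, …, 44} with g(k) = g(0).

21

Suppose g(u) = g(v) in ℤ/45ℤ. Then 38u + 5 ≡ 38v + 5 (mod 45), hence 38(u − v) ≡ 0 (mod 45).
Since gcd(38, 45) = 1, 38 is invertible modulo 45, therefore u − v ≡ 0 (mod 45), i.e. u = v.
So g is injective.
We now compute 38⁻¹ mod 45 explicitly. Euclid's algorithm: 45 = 1·38 + 7, 38 = 5·7 + 3, 7 = 2·3 + 1; back-substituting gives 1 = 32·38 − 27·45, so 38⁻¹ ≡ 32 (mod 45).
Since g is injective, we find g⁻¹(38): we need 38x ≡ 38 − 5 ≡ 33 (mod 45). Using 38⁻¹ = 32: x ≡ 32·33 = 1056 = 23·45 + 21, so x = 21.
Check: g(21) = 38·21 + 5 = 803 = 17·45 + 38 ≡ 38 (mod 45).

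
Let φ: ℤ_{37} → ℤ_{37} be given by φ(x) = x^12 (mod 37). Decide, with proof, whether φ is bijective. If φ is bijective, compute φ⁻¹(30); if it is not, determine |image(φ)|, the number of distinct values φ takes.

φ(3): Repeated squaring mod 37: 3^1 ≡ 3, 3^2 ≡ 3² = 9, 3^4 ≡ 9² = 81 ≡ 7, 3^8 ≡ 7² = 49 ≡ 12. Since 12 = 8 + 4, 3^12 ≡ 12·7: 12·7 = 84 ≡ 10. So 3^12 ≡ 10 (mod 37).
φ(4): Repeated squaring mod 37: 4^1 ≡ 4, 4^2 ≡ 4² = 16, 4^4 ≡ 16² = 256 ≡ 34, 4^8 ≡ 34² = 1156 ≡ 9. Since 12 = 8 + 4, 4^12 ≡ 9·34: 9·34 = 306 ≡ 10. So 4^12 ≡ 10 (mod 37).
So φ(3) = φ(4) = 10 while 3 ≠ 4, so φ is not injective, hence not bijective.
Since φ is not bijective, we determine |image(φ)|. Computing x^12 mod 37 for each x (by repeated squaring, reducing mod 37 at every step), the values φ(0), φ(1), …, φ(36) are: 0, 1, 26, 10, 10, 10, 1, 10, 1, 26, 1, 1, 26, 10, 1, 26, 26, 26, 10, 10, 26, 26, 26, 1, 10, 26, 1, 1, 26, 1, 10, 1, 10, 10, 10, 26, 1.
The distinct values are {0, 1, 10, 26}; there are 4 of them.

4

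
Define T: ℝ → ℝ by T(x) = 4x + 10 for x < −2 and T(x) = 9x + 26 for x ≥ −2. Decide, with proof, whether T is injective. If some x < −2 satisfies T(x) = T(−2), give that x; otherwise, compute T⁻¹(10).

-16/9

Both pieces are strictly increasing (slopes 4 and 9), so each is injective on its own interval.
The left piece maps (−∞, −2) onto (−∞, 2); the right piece maps [−2, ∞) onto [8, ∞).
These images are disjoint, so no value is attained by both pieces. So T is injective.
Because the two images are disjoint, no x < −2 has T(x) = T(−2), so we compute T⁻¹(10): 10 lies in [8, ∞), so solve 9x + 26 = 10: x = (10 − 26)/9 = −16/9.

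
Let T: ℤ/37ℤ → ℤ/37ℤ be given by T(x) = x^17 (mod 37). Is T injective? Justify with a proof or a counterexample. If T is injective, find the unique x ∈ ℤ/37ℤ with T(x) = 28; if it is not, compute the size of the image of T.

Since 37 is prime, the nonzero elements of ℤ/37ℤ form a cyclic group of order 36.
As gcd(17, 36) = 1, raising to the 17th power is a bijection on this group: if s^17 ≡ t^17 then (st^{−1})^17 = 1, and the only element of order dividing gcd(17, 36) = 1 is 1, so s = t.
With T(0) = 0 this makes T injective on all of ℤ/37ℤ, hence bijective (finite equal-size domain and codomain). In particular T is injective.
Since T is injective, we find the preimage of 28. The inverse of x ↦ x^17 on (ℤ/37ℤ)^× is x ↦ x^17, because 17·17 = 289 = 8·36 + 1 ≡ 1 (mod 36) and x^{36} = 1 for x ≠ 0 (Fermat). So T⁻¹(28) = 28^17 mod 37.
Repeated squaring mod 37: 28^1 ≡ 28, 28^2 ≡ 28² = 784 ≡ 7, 28^4 ≡ 7² = 49 ≡ 12, 28^8 ≡ 12² = 144 ≡ 33, 28^16 ≡ 33² = 1089 ≡ 16. Since 17 = 16 + 1, 28^17 ≡ 16·28: 16·28 = 448 ≡ 4. So 28^17 ≡ 4 (mod 37).
Hence T⁻¹(28) = 4.

4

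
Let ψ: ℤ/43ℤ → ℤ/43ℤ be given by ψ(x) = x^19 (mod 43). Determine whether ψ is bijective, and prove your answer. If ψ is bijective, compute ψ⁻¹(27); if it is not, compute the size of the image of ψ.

Since 43 is prime, the nonzero elements of ℤ/43ℤ form a cyclic group of order 42.
As gcd(19, 42) = 1, raising to the 19th power is a bijection on this group: if a^19 ≡ b^19 then (ab^{−1})^19 = 1, and the only element of order dividing gcd(19, 42) = 1 is 1, so a = b.
With ψ(0) = 0 this makes ψ injective on all of ℤ/43ℤ, hence bijective (finite equal-size domain and codomain). In particular ψ is bijective.
Since ψ is bijective, we find the preimage of 27. The inverse of x ↦ x^19 on (ℤ/43ℤ)^× is x ↦ x^31, because 19·31 = 589 = 14·42 + 1 ≡ 1 (mod 42) and x^{42} = 1 for x ≠ 0 (Fermat). So ψ⁻¹(27) = 27^31 mod 43.
Repeated squaring mod 43: 27^1 ≡ 27, 27^2 ≡ 27² = 729 ≡ 41, 27^4 ≡ 41² = 1681 ≡ 4, 27^8 ≡ 4² = 16, 27^16 ≡ 16² = 256 ≡ 41. Since 31 = 16 + 8 + 4 + 2 + 1, 27^31 ≡ 41·16·4·41·27: 41·16 = 656 ≡ 11, then 11·4 = 44 ≡ 1, then 1·41 = 41, then 41·27 = 1107 ≡ 32. So 27^31 ≡ 32 (mod 43).
Hence ψ⁻¹(27) = 32.

32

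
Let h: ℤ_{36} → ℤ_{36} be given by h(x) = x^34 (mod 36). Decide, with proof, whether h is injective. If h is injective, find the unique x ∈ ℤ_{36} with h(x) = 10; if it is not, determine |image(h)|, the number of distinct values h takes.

8

h(0) = 0^34 = 0.
h(6): Repeated squaring mod 36: 6^1 ≡ 6, 6^2 ≡ 6² = 36 ≡ 0, 6^4 ≡ 0² = 0, 6^8 ≡ 0² = 0, 6^16 ≡ 0² = 0, 6^32 ≡ 0² = 0. Since 34 = 32 + 2, 6^34 ≡ 0·0: 0·0 = 0. So 6^34 ≡ 0 (mod 36).
So h(0) = h(6) = 0 while 0 ≠ 6, hence h is not injective.
Since h is not injective, we determine |image(h)|. Computing x^34 mod 36 for each x (by repeated squaring, reducing mod 36 at every step), the values h(0), h(1), …, h(35) are: 0, 1, 16, 9, 4, 13, 0, 25, 28, 9, 28, 25, 0, 13, 4, 9, 16, 1, 0, 1, 16, 9, 4, 13, 0, 25, 28, 9, 28, 25, 0, 13, 4, 9, 16, 1.
The distinct values are {0, 1, 4, 9, 13, 16, 25, 28}; there are 8 of them.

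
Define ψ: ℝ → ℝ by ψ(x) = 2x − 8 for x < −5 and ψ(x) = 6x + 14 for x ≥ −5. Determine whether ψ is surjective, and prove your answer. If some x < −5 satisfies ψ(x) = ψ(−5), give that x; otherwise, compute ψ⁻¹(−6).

Both pieces are strictly increasing (slopes 2 and 6), so each is injective on its own interval.
The left piece maps (−∞, −5) onto (−∞, −18); the right piece maps [−5, ∞) onto [−16, ∞).
The union (−∞, −18) ∪ [−16, ∞) omits the interval between −18 and −16; in particular −18 has no preimage. So ψ is not surjective.
Because the two images are disjoint, no x < −5 has ψ(x) = ψ(−5), so we compute ψ⁻¹(−6): −6 lies in [−16, ∞), so solve 6x + 14 = −6: x = (−6 − 14)/6 = −10/3.

-10/3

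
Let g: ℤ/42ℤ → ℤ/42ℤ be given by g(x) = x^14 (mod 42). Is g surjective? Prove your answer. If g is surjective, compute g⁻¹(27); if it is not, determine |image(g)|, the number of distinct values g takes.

16

g(4): Repeated squaring mod 42: 4^1 ≡ 4, 4^2 ≡ 4² = 16, 4^4 ≡ 16² = 256 ≡ 4, 4^8 ≡ 4² = 16. Since 14 = 8 + 4 + 2, 4^14 ≡ 16·4·16: 16·4 = 64 ≡ 22, then 22·16 = 352 ≡ 16. So 4^14 ≡ 16 (mod 42).
g(10): Repeated squaring mod 42: 10^1 ≡ 10, 10^2 ≡ 10² = 100 ≡ 16, 10^4 ≡ 16² = 256 ≡ 4, 10^8 ≡ 4² = 16. Since 14 = 8 + 4 + 2, 10^14 ≡ 16·4·16: 16·4 = 64 ≡ 22, then 22·16 = 352 ≡ 16. So 10^14 ≡ 16 (mod 42).
So g(4) = g(10) = 16 while 4 ≠ 10, so g is not injective.
A non-injective map from the 42-element set ℤ/42ℤ to itself takes at most 41 distinct values, so it cannot be surjective. Hence g is not surjective.
Since g is not surjective, we determine |image(g)|. Computing x^14 mod 42 for each x (by repeated squaring, reducing mod 42 at every step), the values g(0), g(1), …, g(41) are: 0, 1, 4, 9, 16, 25, 36, 7, 22, 39, 16, 37, 18, 1, 28, 15, 4, 37, 30, 25, 22, 21, 22, 25, 30, 37, 4, 15, 28, 1, 18, 37, 16, 39, 22, 7, 36, 25, 16, 9, 4, 1.
The distinct values are {0, 1, 4, 7, 9, 15, 16, 18, 21, 22, 25, 28, 30, 36, 37, 39}; there are 16 of them.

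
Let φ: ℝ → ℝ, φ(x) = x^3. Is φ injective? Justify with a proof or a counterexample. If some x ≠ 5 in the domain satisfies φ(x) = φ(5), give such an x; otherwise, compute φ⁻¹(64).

4

On ℝ, x ↦ x^3 is strictly increasing (since 3 is odd), so φ(a) = φ(b) forces a = b. Therefore φ is injective.
Since x ↦ x^3 is strictly increasing on ℝ, it is injective there, so no x ≠ 5 in the domain has φ(x) = φ(5). We therefore compute φ⁻¹(64) = 64^{1/3} = 4 (indeed 4^3 = 64).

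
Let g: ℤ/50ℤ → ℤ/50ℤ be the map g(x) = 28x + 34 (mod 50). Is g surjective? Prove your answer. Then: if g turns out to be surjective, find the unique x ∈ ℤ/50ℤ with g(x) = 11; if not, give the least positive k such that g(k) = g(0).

25

By definition, g is surjective if every y in the codomain equals g(x) for some x in the domain.
Since gcd(28, 50) = 2, we have 28x ≡ 0 (mod 2) for all x, so g(x) ≡ 0 (mod 2).
But 1 ≢ 0 (mod 2), so 1 ∈ ℤ/50ℤ has no preimage. Therefore g is not surjective.
Since g is not surjective, we find the least positive k with g(k) = g(0): this means 28k ≡ 0 (mod 50), i.e. 50 ∣ 28k. Since gcd(28, 50) = 2, dividing through by 2 this holds exactly when 25 ∣ 14k, and as gcd(14, 25) = 1, exactly when 25 ∣ k.
The smallest positive such k is 25.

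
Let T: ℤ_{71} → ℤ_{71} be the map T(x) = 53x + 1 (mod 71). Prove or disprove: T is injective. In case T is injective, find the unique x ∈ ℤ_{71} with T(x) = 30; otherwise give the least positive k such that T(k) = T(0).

Recall: injectivity means: for all u, v in the domain, T(u) = T(v) implies u = v.
If T(u) = T(v), then 53u ≡ 53v (mod 71). Because gcd(53, 71) = 1, we may cancel 53 to get u ≡ v (mod 71).
Therefore T is injective.
We now compute 53⁻¹ mod 71 explicitly. Euclid's algorithm: 71 = 1·53 + 18, 53 = 2·18 + 17, 18 = 1·17 + 1; back-substituting gives 1 = 67·53 − 50·71, so 53⁻¹ ≡ 67 (mod 71).
Since T is injective, we compute T⁻¹(30): solve 53x + 1 ≡ 30 (mod 71), i.e. 53x ≡ 29 (mod 71).
Multiplying by 53⁻¹ = 67 gives x ≡ 67·29 = 1943 = 27·71 + 26 ≡ 26 (mod 71).
Check: T(26) = 53·26 + 1 = 1379 = 19·71 + 30 ≡ 30 (mod 71).

26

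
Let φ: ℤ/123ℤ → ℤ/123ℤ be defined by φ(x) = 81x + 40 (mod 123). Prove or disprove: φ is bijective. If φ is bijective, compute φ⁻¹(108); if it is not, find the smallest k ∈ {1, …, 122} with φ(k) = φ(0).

41

We have gcd(81, 123) = 3 > 1. Taking a = 0 and b = 41: φ(0) = 40 and φ(41) = 81·41 + 40 = 3361 ≡ 40 (mod 123).
So φ(0) = φ(41) while 0 ≠ 41, thus φ is not injective, hence not bijective.
Since φ is not bijective, we find the least positive k with φ(k) = φ(0): this means 81k ≡ 0 (mod 123), i.e. 123 ∣ 81k. Since gcd(81, 123) = 3, dividing through by 3 this holds exactly when 41 ∣ 27k, and as gcd(27, 41) = 1, exactly when 41 ∣ k.
The smallest positive such k is 41.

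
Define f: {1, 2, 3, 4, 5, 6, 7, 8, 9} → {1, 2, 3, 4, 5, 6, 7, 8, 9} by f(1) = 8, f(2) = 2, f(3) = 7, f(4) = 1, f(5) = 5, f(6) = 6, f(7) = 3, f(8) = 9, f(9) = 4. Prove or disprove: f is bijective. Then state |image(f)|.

9

The values 8, 2, 7, 1, 5, 6, 3, 9, 4 are a permutation of {1, 2, 3, 4, 5, 6, 7, 8, 9}: each element appears exactly once.
So f is injective and surjective, hence bijective.
The image of f is {1, 2, 3, 4, 5, 6, 7, 8, 9}, which has 9 elements.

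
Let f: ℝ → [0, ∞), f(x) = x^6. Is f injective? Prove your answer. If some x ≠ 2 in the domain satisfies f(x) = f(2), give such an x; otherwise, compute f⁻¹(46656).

-2

f(2) = 64 = (−2)^6 = f(−2) (since 6 is even), with 2 ≠ −2. So f is not injective.
For the follow-up, such an x exists: taking x = −2 ∈ ℝ gives f(−2) = 64 = f(2) with −2 ≠ 2.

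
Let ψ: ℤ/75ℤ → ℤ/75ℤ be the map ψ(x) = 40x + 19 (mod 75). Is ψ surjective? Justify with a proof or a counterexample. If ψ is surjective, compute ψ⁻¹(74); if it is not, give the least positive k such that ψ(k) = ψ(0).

15

Recall that surjectivity means every element of the codomain has a preimage under ψ.
Since gcd(40, 75) = 5, we have 40x ≡ 0 (mod 5) for all x, so ψ(x) ≡ 4 (mod 5).
But 0 ≢ 4 (mod 5), so 0 ∈ ℤ/75ℤ has no preimage. Hence ψ is not surjective.
Since ψ is not surjective, we find the least positive k with ψ(k) = ψ(0): this means 40k ≡ 0 (mod 75), i.e. 75 ∣ 40k. Since gcd(40, 75) = 5, dividing through by 5 this holds exactly when 15 ∣ 8k, and as gcd(8, 15) = 1, exactly when 15 ∣ k.
The smallest positive such k is 15.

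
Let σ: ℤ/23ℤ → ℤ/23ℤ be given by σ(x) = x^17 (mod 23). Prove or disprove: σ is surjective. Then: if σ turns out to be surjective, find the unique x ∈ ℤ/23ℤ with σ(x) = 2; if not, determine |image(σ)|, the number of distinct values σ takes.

4

Since 23 is prime, the nonzero elements of ℤ/23ℤ form a cyclic group of order 22.
As gcd(17, 22) = 1, raising to the 17th power is a bijection on this group: if x_1^17 ≡ x_2^17 then (x_1x_2^{−1})^17 = 1, and the only element of order dividing gcd(17, 22) = 1 is 1, so x_1 = x_2.
With σ(0) = 0 this makes σ injective on all of ℤ/23ℤ, hence bijective (finite equal-size domain and codomain). In particular σ is surjective.
Since σ is surjective, we find the preimage of 2. The inverse of x ↦ x^17 on (ℤ/23ℤ)^× is x ↦ x^13, because 17·13 = 221 = 10·22 + 1 ≡ 1 (mod 22) and x^{22} = 1 for x ≠ 0 (Fermat). So σ⁻¹(2) = 2^13 mod 23.
Repeated squaring mod 23: 2^1 ≡ 2, 2^2 ≡ 2² = 4, 2^4 ≡ 4² = 16, 2^8 ≡ 16² = 256 ≡ 3. Since 13 = 8 + 4 + 1, 2^13 ≡ 3·16·2: 3·16 = 48 ≡ 2, then 2·2 = 4. So 2^13 ≡ 4 (mod 23).
Hence σ⁻¹(2) = 4.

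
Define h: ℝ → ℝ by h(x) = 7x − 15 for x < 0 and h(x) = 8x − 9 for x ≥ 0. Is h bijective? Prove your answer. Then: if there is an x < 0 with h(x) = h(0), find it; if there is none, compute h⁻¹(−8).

1/8

Both pieces are strictly increasing (slopes 7 and 8), so each is injective on its own interval.
The left piece maps (−∞, 0) onto (−∞, −15); the right piece maps [0, ∞) onto [−9, ∞).
The images leave a gap (−15 has no preimage), so h is not surjective, hence not bijective.
Because the two images are disjoint, no x < 0 has h(x) = h(0), so we compute h⁻¹(−8): −8 lies in [−9, ∞), so solve 8x − 9 = −8: x = (−8 + 9)/8 = 1/8.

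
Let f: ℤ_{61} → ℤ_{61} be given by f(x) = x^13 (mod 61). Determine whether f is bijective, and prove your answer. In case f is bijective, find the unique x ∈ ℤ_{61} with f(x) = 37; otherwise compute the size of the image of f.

8

Since 61 is prime, the nonzero elements of ℤ_{61} form a cyclic group of order 60.
As gcd(13, 60) = 1, raising to the 13th power is a bijection on this group: if u^13 ≡ v^13 then (uv^{−1})^13 = 1, and the only element of order dividing gcd(13, 60) = 1 is 1, so u = v.
With f(0) = 0 this makes f injective on all of ℤ_{61}, hence bijective (finite equal-size domain and codomain). In particular f is bijective.
Since f is bijective, we find the preimage of 37. The inverse of x ↦ x^13 on (ℤ_{61})^× is x ↦ x^37, because 13·37 = 481 = 8·60 + 1 ≡ 1 (mod 60) and x^{60} = 1 for x ≠ 0 (Fermat). So f⁻¹(37) = 37^37 mod 61.
Repeated squaring mod 61: 37^1 ≡ 37, 37^2 ≡ 37² = 1369 ≡ 27, 37^4 ≡ 27² = 729 ≡ 58, 37^8 ≡ 58² = 3364 ≡ 9, 37^16 ≡ 9² = 81 ≡ 20, 37^32 ≡ 20² = 400 ≡ 34. Since 37 = 32 + 4 + 1, 37^37 ≡ 34·58·37: 34·58 = 1972 ≡ 20, then 20·37 = 740 ≡ 8. So 37^37 ≡ 8 (mod 61).
Hence f⁻¹(37) = 8.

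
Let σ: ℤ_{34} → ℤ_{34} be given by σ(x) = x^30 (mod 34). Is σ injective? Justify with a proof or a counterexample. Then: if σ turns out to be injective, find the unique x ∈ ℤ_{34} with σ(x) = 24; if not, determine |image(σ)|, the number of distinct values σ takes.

18

σ(16): Repeated squaring mod 34: 16^1 ≡ 16, 16^2 ≡ 16² = 256 ≡ 18, 16^4 ≡ 18² = 324 ≡ 18, 16^8 ≡ 18² = 324 ≡ 18, 16^16 ≡ 18² = 324 ≡ 18. Since 30 = 16 + 8 + 4 + 2, 16^30 ≡ 18·18·18·18: 18·18 = 324 ≡ 18, then 18·18 = 324 ≡ 18, then 18·18 = 324 ≡ 18. So 16^30 ≡ 18 (mod 34).
σ(18): Repeated squaring mod 34: 18^1 ≡ 18, 18^2 ≡ 18² = 324 ≡ 18, 18^4 ≡ 18² = 324 ≡ 18, 18^8 ≡ 18² = 324 ≡ 18, 18^16 ≡ 18² = 324 ≡ 18. Since 30 = 16 + 8 + 4 + 2, 18^30 ≡ 18·18·18·18: 18·18 = 324 ≡ 18, then 18·18 = 324 ≡ 18, then 18·18 = 324 ≡ 18. So 18^30 ≡ 18 (mod 34).
So σ(16) = σ(18) = 18 while 16 ≠ 18, hence σ is not injective.
Since σ is not injective, we determine |image(σ)|. Computing x^30 mod 34 for each x (by repeated squaring, reducing mod 34 at every step), the values σ(0), σ(1), …, σ(33) are: 0, 1, 30, 19, 16, 15, 26, 25, 4, 21, 8, 9, 32, 33, 2, 13, 18, 17, 18, 13, 2, 33, 32, 9, 8, 21, 4, 25, 26, 15, 16, 19, 30, 1.
The distinct values are {0, 1, 2, 4, 8, 9, 13, 15, 16, 17, 18, 19, 21, 25, 26, 30, 32, 33}; there are 18 of them.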